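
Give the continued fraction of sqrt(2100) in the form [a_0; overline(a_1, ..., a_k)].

[45; overline(1, 4, 1, 2, 1, 4, 1, 90)]

Write x_i = (sqrt(2100) + m_i)/d_i with (m_0, d_0) = (0, 1). a_0 = floor(sqrt(2100)) = 45, since 45^2 = 2025 <= 2100 < 2116 = 46^2.
Iterate m_{i+1} = d_i*a_i - m_i, d_{i+1} = (2100 - m_{i+1}^2)/d_i, a_{i+1} = floor((a_0 + m_{i+1})/d_{i+1}):
  m_1 = 1*45 - 0 = 45, d_1 = (2100 - 45^2)/1 = 75/1 = 75, a_1 = floor((45 + 45)/75) = 1.
  m_2 = 75*1 - 45 = 30, d_2 = (2100 - 30^2)/75 = 1200/75 = 16, a_2 = floor((45 + 30)/16) = 4.
  m_3 = 16*4 - 30 = 34, d_3 = (2100 - 34^2)/16 = 944/16 = 59, a_3 = floor((45 + 34)/59) = 1.
  m_4 = 59*1 - 34 = 25, d_4 = (2100 - 25^2)/59 = 1475/59 = 25, a_4 = floor((45 + 25)/25) = 2.
  m_5 = 25*2 - 25 = 25, d_5 = (2100 - 25^2)/25 = 1475/25 = 59, a_5 = floor((45 + 25)/59) = 1.
  m_6 = 59*1 - 25 = 34, d_6 = (2100 - 34^2)/59 = 944/59 = 16, a_6 = floor((45 + 34)/16) = 4.
  m_7 = 16*4 - 34 = 30, d_7 = (2100 - 30^2)/16 = 1200/16 = 75, a_7 = floor((45 + 30)/75) = 1.
  m_8 = 75*1 - 30 = 45, d_8 = (2100 - 45^2)/75 = 75/75 = 1, a_8 = floor((45 + 45)/1) = 90.
  m_9 = 1*90 - 45 = 45, d_9 = (2100 - 45^2)/1 = 75/1 = 75: (m_9, d_9) = (m_1, d_1) = (45, 75), so from here the quotients repeat a_1, ..., a_8; the period length is 8.
Hence the expansion of sqrt(2100) is a_0 = 45 followed by the repeating block 1, 4, 1, 2, 1, 4, 1, 90 (period 8).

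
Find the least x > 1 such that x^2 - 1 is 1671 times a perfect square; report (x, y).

First expand sqrt(1671) as a continued fraction. With x_i = (sqrt(1671) + m_i)/d_i and (m_0, d_0) = (0, 1): a_0 = floor(sqrt(1671)) = 40, since 40^2 = 1600 <= 1671 < 1681 = 41^2.
Iterate m_{i+1} = d_i*a_i - m_i, d_{i+1} = (1671 - m_{i+1}^2)/d_i, a_{i+1} = floor((a_0 + m_{i+1})/d_{i+1}):
  m_1 = 1*40 - 0 = 40, d_1 = (1671 - 40^2)/1 = 71/1 = 71, a_1 = floor((40 + 40)/71) = 1.
  m_2 = 71*1 - 40 = 31, d_2 = (1671 - 31^2)/71 = 710/71 = 10, a_2 = floor((40 + 31)/10) = 7.
  m_3 = 10*7 - 31 = 39, d_3 = (1671 - 39^2)/10 = 150/10 = 15, a_3 = floor((40 + 39)/15) = 5.
  m_4 = 15*5 - 39 = 36, d_4 = (1671 - 36^2)/15 = 375/15 = 25, a_4 = floor((40 + 36)/25) = 3.
  m_5 = 25*3 - 36 = 39, d_5 = (1671 - 39^2)/25 = 150/25 = 6, a_5 = floor((40 + 39)/6) = 13.
  m_6 = 6*13 - 39 = 39, d_6 = (1671 - 39^2)/6 = 150/6 = 25, a_6 = floor((40 + 39)/25) = 3.
  m_7 = 25*3 - 39 = 36, d_7 = (1671 - 36^2)/25 = 375/25 = 15, a_7 = floor((40 + 36)/15) = 5.
  m_8 = 15*5 - 36 = 39, d_8 = (1671 - 39^2)/15 = 150/15 = 10, a_8 = floor((40 + 39)/10) = 7.
  m_9 = 10*7 - 39 = 31, d_9 = (1671 - 31^2)/10 = 710/10 = 71, a_9 = floor((40 + 31)/71) = 1.
  m_10 = 71*1 - 31 = 40, d_10 = (1671 - 40^2)/71 = 71/71 = 1, a_10 = floor((40 + 40)/1) = 80.
  m_11 = 1*80 - 40 = 40, d_11 = (1671 - 40^2)/1 = 71/1 = 71: (m_11, d_11) = (m_1, d_1) = (40, 71), so from here the quotients repeat a_1, ..., a_10; the period length is 10.
So sqrt(1671) = [40; (1, 7, 5, 3, 13, 3, 5, 7, 1, 80)] with period length k = 10.
k is even, so the fundamental solution of x^2 - 1671y^2 = 1 is (p_{k-1}, q_{k-1}) = (p_9, q_9); compute convergents through index 9.
Convergents (p_i = a_i*p_{i-1} + p_{i-2}, q_i = a_i*q_{i-1} + q_{i-2} with p_{-2}=0, p_{-1}=1, q_{-2}=1, q_{-1}=0):
  i=0: a_0=40, p_0 = 40*1 + 0 = 40, q_0 = 40*0 + 1 = 1.
  i=1: a_1=1, p_1 = 1*40 + 1 = 41, q_1 = 1*1 + 0 = 1.
  i=2: a_2=7, p_2 = 7*41 + 40 = 327, q_2 = 7*1 + 1 = 8.
  i=3: a_3=5, p_3 = 5*327 + 41 = 1676, q_3 = 5*8 + 1 = 41.
  i=4: a_4=3, p_4 = 3*1676 + 327 = 5355, q_4 = 3*41 + 8 = 131.
  i=5: a_5=13, p_5 = 13*5355 + 1676 = 71291, q_5 = 13*131 + 41 = 1744.
  i=6: a_6=3, p_6 = 3*71291 + 5355 = 219228, q_6 = 3*1744 + 131 = 5363.
  i=7: a_7=5, p_7 = 5*219228 + 71291 = 1167431, q_7 = 5*5363 + 1744 = 28559.
  i=8: a_8=7, p_8 = 7*1167431 + 219228 = 8391245, q_8 = 7*28559 + 5363 = 205276.
  i=9: a_9=1, p_9 = 1*8391245 + 1167431 = 9558676, q_9 = 1*205276 + 28559 = 233835.
Check: 9558676^2 - 1671*233835^2 = 91368286872976 - 91368286872975 = 1, so (x, y) = (9558676, 233835) solves the equation, and by the theorem it is the least positive solution.

(x, y) = (9558676, 233835)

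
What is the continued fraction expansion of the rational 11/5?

[2; 5]

Run the Euclidean algorithm on 11 and 5; the successive quotients are the partial quotients a_0, a_1, ... (each step inverts the fractional part left over by the previous one):
  11 = 2*5 + 1, so a_0 = 2.
  5 = 5*1 + 0, so a_1 = 5.
The remainder reaches 0 after 2 divisions, so the expansion has 2 partial quotients, read off in order.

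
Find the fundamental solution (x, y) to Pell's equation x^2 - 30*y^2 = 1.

First expand sqrt(30) as a continued fraction. With x_i = (sqrt(30) + m_i)/d_i and (m_0, d_0) = (0, 1): a_0 = floor(sqrt(30)) = 5, since 5^2 = 25 <= 30 < 36 = 6^2.
Iterate m_{i+1} = d_i*a_i - m_i, d_{i+1} = (30 - m_{i+1}^2)/d_i, a_{i+1} = floor((a_0 + m_{i+1})/d_{i+1}):
  m_1 = 1*5 - 0 = 5, d_1 = (30 - 5^2)/1 = 5/1 = 5, a_1 = floor((5 + 5)/5) = 2.
  m_2 = 5*2 - 5 = 5, d_2 = (30 - 5^2)/5 = 5/5 = 1, a_2 = floor((5 + 5)/1) = 10.
  m_3 = 1*10 - 5 = 5, d_3 = (30 - 5^2)/1 = 5/1 = 5: (m_3, d_3) = (m_1, d_1) = (5, 5), so from here the quotients repeat a_1, a_2; the period length is 2.
So sqrt(30) = [5; (2, 10)] with period length k = 2.
k is even, so the fundamental solution of x^2 - 30y^2 = 1 is (p_{k-1}, q_{k-1}) = (p_1, q_1); compute convergents through index 1.
Convergents (p_i = a_i*p_{i-1} + p_{i-2}, q_i = a_i*q_{i-1} + q_{i-2} with p_{-2}=0, p_{-1}=1, q_{-2}=1, q_{-1}=0):
  i=0: a_0=5, p_0 = 5*1 + 0 = 5, q_0 = 5*0 + 1 = 1.
  i=1: a_1=2, p_1 = 2*5 + 1 = 11, q_1 = 2*1 + 0 = 2.
Check: 11^2 - 30*2^2 = 121 - 120 = 1, so (x, y) = (11, 2) solves the equation, and by the theorem it is the least positive solution.

(x, y) = (11, 2)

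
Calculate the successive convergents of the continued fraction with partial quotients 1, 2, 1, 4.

Using the convergent recurrence p_i = a_i*p_{i-1} + p_{i-2}, q_i = a_i*q_{i-1} + q_{i-2} with p_{-2}=0, p_{-1}=1, q_{-2}=1, q_{-1}=0:
  i=0: a_0=1, p_0 = 1*1 + 0 = 1, q_0 = 1*0 + 1 = 1.
  i=1: a_1=2, p_1 = 2*1 + 1 = 3, q_1 = 2*1 + 0 = 2.
  i=2: a_2=1, p_2 = 1*3 + 1 = 4, q_2 = 1*2 + 1 = 3.
  i=3: a_3=4, p_3 = 4*4 + 3 = 19, q_3 = 4*3 + 2 = 14.

1/1, 3/2, 4/3, 19/14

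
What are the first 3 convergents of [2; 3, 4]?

2/1, 7/3, 30/13

Using the convergent recurrence p_i = a_i*p_{i-1} + p_{i-2}, q_i = a_i*q_{i-1} + q_{i-2} with p_{-2}=0, p_{-1}=1, q_{-2}=1, q_{-1}=0:
  i=0: a_0=2, p_0 = 2*1 + 0 = 2, q_0 = 2*0 + 1 = 1.
  i=1: a_1=3, p_1 = 3*2 + 1 = 7, q_1 = 3*1 + 0 = 3.
  i=2: a_2=4, p_2 = 4*7 + 2 = 30, q_2 = 4*3 + 1 = 13.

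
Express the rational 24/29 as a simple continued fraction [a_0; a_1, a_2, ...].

Run the Euclidean algorithm on 24 and 29; the successive quotients are the partial quotients a_0, a_1, ... (each step inverts the fractional part left over by the previous one):
  24 = 0*29 + 24, so a_0 = 0.
  29 = 1*24 + 5, so a_1 = 1.
  24 = 4*5 + 4, so a_2 = 4.
  5 = 1*4 + 1, so a_3 = 1.
  4 = 4*1 + 0, so a_4 = 4.
The remainder reaches 0 after 5 divisions, so the expansion has 5 partial quotients, read off in order.

[0; 1, 4, 1, 4]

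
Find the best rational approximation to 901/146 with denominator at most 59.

Expand x = 901/146 as a continued fraction with the Euclidean algorithm:
  901 = 6*146 + 25, so a_0 = 6.
  146 = 5*25 + 21, so a_1 = 5.
  25 = 1*21 + 4, so a_2 = 1.
  21 = 5*4 + 1, so a_3 = 5.
  4 = 4*1 + 0, so a_4 = 4.
so x = [6; 5, 1, 5, 4].
Convergents (p_i = a_i*p_{i-1} + p_{i-2}, q_i = a_i*q_{i-1} + q_{i-2} with p_{-2}=0, p_{-1}=1, q_{-2}=1, q_{-1}=0), until the denominator exceeds 59:
  i=0: a_0=6, p_0 = 6*1 + 0 = 6, q_0 = 6*0 + 1 = 1.
  i=1: a_1=5, p_1 = 5*6 + 1 = 31, q_1 = 5*1 + 0 = 5.
  i=2: a_2=1, p_2 = 1*31 + 6 = 37, q_2 = 1*5 + 1 = 6.
  i=3: a_3=5, p_3 = 5*37 + 31 = 216, q_3 = 5*6 + 5 = 35.
  i=4: a_4=4, p_4 = 4*216 + 37 = 901, q_4 = 4*35 + 6 = 146.
q_4 = 146 > 59, so the last convergent with denominator <= 59 is p_3/q_3 = 216/35.
The closest fraction with denominator <= 59 is either p_3/q_3 or the intermediate fraction (k*p_3 + p_2)/(k*q_3 + q_2) with the largest k >= 1 whose denominator stays <= 59; these approach x as k grows, and every other convergent or intermediate fraction in range is farther away.
Largest k: floor((59 - q_2)/q_3) = floor((59 - 6)/35) = 1.
That gives (1*216 + 37)/(1*35 + 6) = 253/41.
Compare the errors: |x - 216/35| = |901*35 - 216*146|/(146*35) = 1/5110, and |x - 253/41| = |901*41 - 253*146|/(146*41) = 3/5986.
Cross-multiplying, 1*5986 = 5986 < 15330 = 3*5110, so 1/5110 is smaller: the convergent 216/35 is closer to x than 253/41.

216/35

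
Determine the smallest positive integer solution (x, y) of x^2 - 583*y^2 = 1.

(x, y) = (8429543, 349116)

First expand sqrt(583) as a continued fraction. With x_i = (sqrt(583) + m_i)/d_i and (m_0, d_0) = (0, 1): a_0 = floor(sqrt(583)) = 24, since 24^2 = 576 <= 583 < 625 = 25^2.
Iterate m_{i+1} = d_i*a_i - m_i, d_{i+1} = (583 - m_{i+1}^2)/d_i, a_{i+1} = floor((a_0 + m_{i+1})/d_{i+1}):
  m_1 = 1*24 - 0 = 24, d_1 = (583 - 24^2)/1 = 7/1 = 7, a_1 = floor((24 + 24)/7) = 6.
  m_2 = 7*6 - 24 = 18, d_2 = (583 - 18^2)/7 = 259/7 = 37, a_2 = floor((24 + 18)/37) = 1.
  m_3 = 37*1 - 18 = 19, d_3 = (583 - 19^2)/37 = 222/37 = 6, a_3 = floor((24 + 19)/6) = 7.
  m_4 = 6*7 - 19 = 23, d_4 = (583 - 23^2)/6 = 54/6 = 9, a_4 = floor((24 + 23)/9) = 5.
  m_5 = 9*5 - 23 = 22, d_5 = (583 - 22^2)/9 = 99/9 = 11, a_5 = floor((24 + 22)/11) = 4.
  m_6 = 11*4 - 22 = 22, d_6 = (583 - 22^2)/11 = 99/11 = 9, a_6 = floor((24 + 22)/9) = 5.
  m_7 = 9*5 - 22 = 23, d_7 = (583 - 23^2)/9 = 54/9 = 6, a_7 = floor((24 + 23)/6) = 7.
  m_8 = 6*7 - 23 = 19, d_8 = (583 - 19^2)/6 = 222/6 = 37, a_8 = floor((24 + 19)/37) = 1.
  m_9 = 37*1 - 19 = 18, d_9 = (583 - 18^2)/37 = 259/37 = 7, a_9 = floor((24 + 18)/7) = 6.
  m_10 = 7*6 - 18 = 24, d_10 = (583 - 24^2)/7 = 7/7 = 1, a_10 = floor((24 + 24)/1) = 48.
  m_11 = 1*48 - 24 = 24, d_11 = (583 - 24^2)/1 = 7/1 = 7: (m_11, d_11) = (m_1, d_1) = (24, 7), so from here the quotients repeat a_1, ..., a_10; the period length is 10.
So sqrt(583) = [24; (6, 1, 7, 5, 4, 5, 7, 1, 6, 48)] with period length k = 10.
k is even, so the fundamental solution of x^2 - 583y^2 = 1 is (p_{k-1}, q_{k-1}) = (p_9, q_9); compute convergents through index 9.
Convergents (p_i = a_i*p_{i-1} + p_{i-2}, q_i = a_i*q_{i-1} + q_{i-2} with p_{-2}=0, p_{-1}=1, q_{-2}=1, q_{-1}=0):
  i=0: a_0=24, p_0 = 24*1 + 0 = 24, q_0 = 24*0 + 1 = 1.
  i=1: a_1=6, p_1 = 6*24 + 1 = 145, q_1 = 6*1 + 0 = 6.
  i=2: a_2=1, p_2 = 1*145 + 24 = 169, q_2 = 1*6 + 1 = 7.
  i=3: a_3=7, p_3 = 7*169 + 145 = 1328, q_3 = 7*7 + 6 = 55.
  i=4: a_4=5, p_4 = 5*1328 + 169 = 6809, q_4 = 5*55 + 7 = 282.
  i=5: a_5=4, p_5 = 4*6809 + 1328 = 28564, q_5 = 4*282 + 55 = 1183.
  i=6: a_6=5, p_6 = 5*28564 + 6809 = 149629, q_6 = 5*1183 + 282 = 6197.
  i=7: a_7=7, p_7 = 7*149629 + 28564 = 1075967, q_7 = 7*6197 + 1183 = 44562.
  i=8: a_8=1, p_8 = 1*1075967 + 149629 = 1225596, q_8 = 1*44562 + 6197 = 50759.
  i=9: a_9=6, p_9 = 6*1225596 + 1075967 = 8429543, q_9 = 6*50759 + 44562 = 349116.
Check: 8429543^2 - 583*349116^2 = 71057195188849 - 71057195188848 = 1, so (x, y) = (8429543, 349116) solves the equation, and by the theorem it is the least positive solution.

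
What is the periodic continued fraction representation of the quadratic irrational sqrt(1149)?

[33; (1, 8, 1, 2, 3, 22, 3, 2, 1, 8, 1, 66)]

Write x_i = (sqrt(1149) + m_i)/d_i with (m_0, d_0) = (0, 1). a_0 = floor(sqrt(1149)) = 33, since 33^2 = 1089 <= 1149 < 1156 = 34^2.
Iterate m_{i+1} = d_i*a_i - m_i, d_{i+1} = (1149 - m_{i+1}^2)/d_i, a_{i+1} = floor((a_0 + m_{i+1})/d_{i+1}):
  m_1 = 1*33 - 0 = 33, d_1 = (1149 - 33^2)/1 = 60/1 = 60, a_1 = floor((33 + 33)/60) = 1.
  m_2 = 60*1 - 33 = 27, d_2 = (1149 - 27^2)/60 = 420/60 = 7, a_2 = floor((33 + 27)/7) = 8.
  m_3 = 7*8 - 27 = 29, d_3 = (1149 - 29^2)/7 = 308/7 = 44, a_3 = floor((33 + 29)/44) = 1.
  m_4 = 44*1 - 29 = 15, d_4 = (1149 - 15^2)/44 = 924/44 = 21, a_4 = floor((33 + 15)/21) = 2.
  m_5 = 21*2 - 15 = 27, d_5 = (1149 - 27^2)/21 = 420/21 = 20, a_5 = floor((33 + 27)/20) = 3.
  m_6 = 20*3 - 27 = 33, d_6 = (1149 - 33^2)/20 = 60/20 = 3, a_6 = floor((33 + 33)/3) = 22.
  m_7 = 3*22 - 33 = 33, d_7 = (1149 - 33^2)/3 = 60/3 = 20, a_7 = floor((33 + 33)/20) = 3.
  m_8 = 20*3 - 33 = 27, d_8 = (1149 - 27^2)/20 = 420/20 = 21, a_8 = floor((33 + 27)/21) = 2.
  m_9 = 21*2 - 27 = 15, d_9 = (1149 - 15^2)/21 = 924/21 = 44, a_9 = floor((33 + 15)/44) = 1.
  m_10 = 44*1 - 15 = 29, d_10 = (1149 - 29^2)/44 = 308/44 = 7, a_10 = floor((33 + 29)/7) = 8.
  m_11 = 7*8 - 29 = 27, d_11 = (1149 - 27^2)/7 = 420/7 = 60, a_11 = floor((33 + 27)/60) = 1.
  m_12 = 60*1 - 27 = 33, d_12 = (1149 - 33^2)/60 = 60/60 = 1, a_12 = floor((33 + 33)/1) = 66.
  m_13 = 1*66 - 33 = 33, d_13 = (1149 - 33^2)/1 = 60/1 = 60: (m_13, d_13) = (m_1, d_1) = (33, 60), so from here the quotients repeat a_1, ..., a_12; the period length is 12.
Hence the expansion of sqrt(1149) is a_0 = 33 followed by the repeating block 1, 8, 1, 2, 3, 22, 3, 2, 1, 8, 1, 66 (period 12).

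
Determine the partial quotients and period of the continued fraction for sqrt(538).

Write x_i = (sqrt(538) + m_i)/d_i with (m_0, d_0) = (0, 1). a_0 = floor(sqrt(538)) = 23, since 23^2 = 529 <= 538 < 576 = 24^2.
Iterate m_{i+1} = d_i*a_i - m_i, d_{i+1} = (538 - m_{i+1}^2)/d_i, a_{i+1} = floor((a_0 + m_{i+1})/d_{i+1}):
  m_1 = 1*23 - 0 = 23, d_1 = (538 - 23^2)/1 = 9/1 = 9, a_1 = floor((23 + 23)/9) = 5.
  m_2 = 9*5 - 23 = 22, d_2 = (538 - 22^2)/9 = 54/9 = 6, a_2 = floor((23 + 22)/6) = 7.
  m_3 = 6*7 - 22 = 20, d_3 = (538 - 20^2)/6 = 138/6 = 23, a_3 = floor((23 + 20)/23) = 1.
  m_4 = 23*1 - 20 = 3, d_4 = (538 - 3^2)/23 = 529/23 = 23, a_4 = floor((23 + 3)/23) = 1.
  m_5 = 23*1 - 3 = 20, d_5 = (538 - 20^2)/23 = 138/23 = 6, a_5 = floor((23 + 20)/6) = 7.
  m_6 = 6*7 - 20 = 22, d_6 = (538 - 22^2)/6 = 54/6 = 9, a_6 = floor((23 + 22)/9) = 5.
  m_7 = 9*5 - 22 = 23, d_7 = (538 - 23^2)/9 = 9/9 = 1, a_7 = floor((23 + 23)/1) = 46.
  m_8 = 1*46 - 23 = 23, d_8 = (538 - 23^2)/1 = 9/1 = 9: (m_8, d_8) = (m_1, d_1) = (23, 9), so from here the quotients repeat a_1, ..., a_7; the period length is 7.
Hence the expansion of sqrt(538) is a_0 = 23 followed by the repeating block 5, 7, 1, 1, 7, 5, 46 (period 7).

[23; (5, 7, 1, 1, 7, 5, 46)]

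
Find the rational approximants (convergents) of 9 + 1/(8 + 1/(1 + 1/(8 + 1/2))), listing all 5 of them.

9/1, 73/8, 82/9, 729/80, 1540/169

Using the convergent recurrence p_i = a_i*p_{i-1} + p_{i-2}, q_i = a_i*q_{i-1} + q_{i-2} with p_{-2}=0, p_{-1}=1, q_{-2}=1, q_{-1}=0:
  i=0: a_0=9, p_0 = 9*1 + 0 = 9, q_0 = 9*0 + 1 = 1.
  i=1: a_1=8, p_1 = 8*9 + 1 = 73, q_1 = 8*1 + 0 = 8.
  i=2: a_2=1, p_2 = 1*73 + 9 = 82, q_2 = 1*8 + 1 = 9.
  i=3: a_3=8, p_3 = 8*82 + 73 = 729, q_3 = 8*9 + 8 = 80.
  i=4: a_4=2, p_4 = 2*729 + 82 = 1540, q_4 = 2*80 + 9 = 169.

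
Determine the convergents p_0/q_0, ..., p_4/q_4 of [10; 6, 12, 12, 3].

Using the convergent recurrence p_i = a_i*p_{i-1} + p_{i-2}, q_i = a_i*q_{i-1} + q_{i-2} with p_{-2}=0, p_{-1}=1, q_{-2}=1, q_{-1}=0:
  i=0: a_0=10, p_0 = 10*1 + 0 = 10, q_0 = 10*0 + 1 = 1.
  i=1: a_1=6, p_1 = 6*10 + 1 = 61, q_1 = 6*1 + 0 = 6.
  i=2: a_2=12, p_2 = 12*61 + 10 = 742, q_2 = 12*6 + 1 = 73.
  i=3: a_3=12, p_3 = 12*742 + 61 = 8965, q_3 = 12*73 + 6 = 882.
  i=4: a_4=3, p_4 = 3*8965 + 742 = 27637, q_4 = 3*882 + 73 = 2719.

10/1, 61/6, 742/73, 8965/882, 27637/2719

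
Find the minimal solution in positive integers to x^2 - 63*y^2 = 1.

First expand sqrt(63) as a continued fraction. With x_i = (sqrt(63) + m_i)/d_i and (m_0, d_0) = (0, 1): a_0 = floor(sqrt(63)) = 7, since 7^2 = 49 <= 63 < 64 = 8^2.
Iterate m_{i+1} = d_i*a_i - m_i, d_{i+1} = (63 - m_{i+1}^2)/d_i, a_{i+1} = floor((a_0 + m_{i+1})/d_{i+1}):
  m_1 = 1*7 - 0 = 7, d_1 = (63 - 7^2)/1 = 14/1 = 14, a_1 = floor((7 + 7)/14) = 1.
  m_2 = 14*1 - 7 = 7, d_2 = (63 - 7^2)/14 = 14/14 = 1, a_2 = floor((7 + 7)/1) = 14.
  m_3 = 1*14 - 7 = 7, d_3 = (63 - 7^2)/1 = 14/1 = 14: (m_3, d_3) = (m_1, d_1) = (7, 14), so from here the quotients repeat a_1, a_2; the period length is 2.
So sqrt(63) = [7; (1, 14)] with period length k = 2.
k is even, so the fundamental solution of x^2 - 63y^2 = 1 is (p_{k-1}, q_{k-1}) = (p_1, q_1); compute convergents through index 1.
Convergents (p_i = a_i*p_{i-1} + p_{i-2}, q_i = a_i*q_{i-1} + q_{i-2} with p_{-2}=0, p_{-1}=1, q_{-2}=1, q_{-1}=0):
  i=0: a_0=7, p_0 = 7*1 + 0 = 7, q_0 = 7*0 + 1 = 1.
  i=1: a_1=1, p_1 = 1*7 + 1 = 8, q_1 = 1*1 + 0 = 1.
Check: 8^2 - 63*1^2 = 64 - 63 = 1, so (x, y) = (8, 1) solves the equation, and by the theorem it is the least positive solution.

(x, y) = (8, 1)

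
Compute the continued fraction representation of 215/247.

Run the Euclidean algorithm on 215 and 247; the successive quotients are the partial quotients a_0, a_1, ... (each step inverts the fractional part left over by the previous one):
  215 = 0*247 + 215, so a_0 = 0.
  247 = 1*215 + 32, so a_1 = 1.
  215 = 6*32 + 23, so a_2 = 6.
  32 = 1*23 + 9, so a_3 = 1.
  23 = 2*9 + 5, so a_4 = 2.
  9 = 1*5 + 4, so a_5 = 1.
  5 = 1*4 + 1, so a_6 = 1.
  4 = 4*1 + 0, so a_7 = 4.
The remainder reaches 0 after 8 divisions, so the expansion has 8 partial quotients, read off in order.

[0; 1, 6, 1, 2, 1, 1, 4]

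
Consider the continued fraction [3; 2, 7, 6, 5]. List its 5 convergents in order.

Using the convergent recurrence p_i = a_i*p_{i-1} + p_{i-2}, q_i = a_i*q_{i-1} + q_{i-2} with p_{-2}=0, p_{-1}=1, q_{-2}=1, q_{-1}=0:
  i=0: a_0=3, p_0 = 3*1 + 0 = 3, q_0 = 3*0 + 1 = 1.
  i=1: a_1=2, p_1 = 2*3 + 1 = 7, q_1 = 2*1 + 0 = 2.
  i=2: a_2=7, p_2 = 7*7 + 3 = 52, q_2 = 7*2 + 1 = 15.
  i=3: a_3=6, p_3 = 6*52 + 7 = 319, q_3 = 6*15 + 2 = 92.
  i=4: a_4=5, p_4 = 5*319 + 52 = 1647, q_4 = 5*92 + 15 = 475.

3/1, 7/2, 52/15, 319/92, 1647/475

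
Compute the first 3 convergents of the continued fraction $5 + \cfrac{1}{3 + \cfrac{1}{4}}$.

5/1, 16/3, 69/13

Using the convergent recurrence p_i = a_i*p_{i-1} + p_{i-2}, q_i = a_i*q_{i-1} + q_{i-2} with p_{-2}=0, p_{-1}=1, q_{-2}=1, q_{-1}=0:
  i=0: a_0=5, p_0 = 5*1 + 0 = 5, q_0 = 5*0 + 1 = 1.
  i=1: a_1=3, p_1 = 3*5 + 1 = 16, q_1 = 3*1 + 0 = 3.
  i=2: a_2=4, p_2 = 4*16 + 5 = 69, q_2 = 4*3 + 1 = 13.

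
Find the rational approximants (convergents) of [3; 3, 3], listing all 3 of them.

3/1, 10/3, 33/10

Using the convergent recurrence p_i = a_i*p_{i-1} + p_{i-2}, q_i = a_i*q_{i-1} + q_{i-2} with p_{-2}=0, p_{-1}=1, q_{-2}=1, q_{-1}=0:
  i=0: a_0=3, p_0 = 3*1 + 0 = 3, q_0 = 3*0 + 1 = 1.
  i=1: a_1=3, p_1 = 3*3 + 1 = 10, q_1 = 3*1 + 0 = 3.
  i=2: a_2=3, p_2 = 3*10 + 3 = 33, q_2 = 3*3 + 1 = 10.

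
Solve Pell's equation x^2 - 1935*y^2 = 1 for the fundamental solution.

First expand sqrt(1935) as a continued fraction. With x_i = (sqrt(1935) + m_i)/d_i and (m_0, d_0) = (0, 1): a_0 = floor(sqrt(1935)) = 43, since 43^2 = 1849 <= 1935 < 1936 = 44^2.
Iterate m_{i+1} = d_i*a_i - m_i, d_{i+1} = (1935 - m_{i+1}^2)/d_i, a_{i+1} = floor((a_0 + m_{i+1})/d_{i+1}):
  m_1 = 1*43 - 0 = 43, d_1 = (1935 - 43^2)/1 = 86/1 = 86, a_1 = floor((43 + 43)/86) = 1.
  m_2 = 86*1 - 43 = 43, d_2 = (1935 - 43^2)/86 = 86/86 = 1, a_2 = floor((43 + 43)/1) = 86.
  m_3 = 1*86 - 43 = 43, d_3 = (1935 - 43^2)/1 = 86/1 = 86: (m_3, d_3) = (m_1, d_1) = (43, 86), so from here the quotients repeat a_1, a_2; the period length is 2.
So sqrt(1935) = [43; (1, 86)] with period length k = 2.
k is even, so the fundamental solution of x^2 - 1935y^2 = 1 is (p_{k-1}, q_{k-1}) = (p_1, q_1); compute convergents through index 1.
Convergents (p_i = a_i*p_{i-1} + p_{i-2}, q_i = a_i*q_{i-1} + q_{i-2} with p_{-2}=0, p_{-1}=1, q_{-2}=1, q_{-1}=0):
  i=0: a_0=43, p_0 = 43*1 + 0 = 43, q_0 = 43*0 + 1 = 1.
  i=1: a_1=1, p_1 = 1*43 + 1 = 44, q_1 = 1*1 + 0 = 1.
Check: 44^2 - 1935*1^2 = 1936 - 1935 = 1, so (x, y) = (44, 1) solves the equation, and by the theorem it is the least positive solution.

(x, y) = (44, 1)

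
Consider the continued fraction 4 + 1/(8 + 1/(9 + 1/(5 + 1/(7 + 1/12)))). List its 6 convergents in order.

Using the convergent recurrence p_i = a_i*p_{i-1} + p_{i-2}, q_i = a_i*q_{i-1} + q_{i-2} with p_{-2}=0, p_{-1}=1, q_{-2}=1, q_{-1}=0:
  i=0: a_0=4, p_0 = 4*1 + 0 = 4, q_0 = 4*0 + 1 = 1.
  i=1: a_1=8, p_1 = 8*4 + 1 = 33, q_1 = 8*1 + 0 = 8.
  i=2: a_2=9, p_2 = 9*33 + 4 = 301, q_2 = 9*8 + 1 = 73.
  i=3: a_3=5, p_3 = 5*301 + 33 = 1538, q_3 = 5*73 + 8 = 373.
  i=4: a_4=7, p_4 = 7*1538 + 301 = 11067, q_4 = 7*373 + 73 = 2684.
  i=5: a_5=12, p_5 = 12*11067 + 1538 = 134342, q_5 = 12*2684 + 373 = 32581.

4/1, 33/8, 301/73, 1538/373, 11067/2684, 134342/32581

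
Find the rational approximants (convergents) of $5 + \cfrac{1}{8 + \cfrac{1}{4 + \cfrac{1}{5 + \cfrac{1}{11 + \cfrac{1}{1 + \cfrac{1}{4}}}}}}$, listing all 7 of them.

5/1, 41/8, 169/33, 886/173, 9915/1936, 10801/2109, 53119/10372

Using the convergent recurrence p_i = a_i*p_{i-1} + p_{i-2}, q_i = a_i*q_{i-1} + q_{i-2} with p_{-2}=0, p_{-1}=1, q_{-2}=1, q_{-1}=0:
  i=0: a_0=5, p_0 = 5*1 + 0 = 5, q_0 = 5*0 + 1 = 1.
  i=1: a_1=8, p_1 = 8*5 + 1 = 41, q_1 = 8*1 + 0 = 8.
  i=2: a_2=4, p_2 = 4*41 + 5 = 169, q_2 = 4*8 + 1 = 33.
  i=3: a_3=5, p_3 = 5*169 + 41 = 886, q_3 = 5*33 + 8 = 173.
  i=4: a_4=11, p_4 = 11*886 + 169 = 9915, q_4 = 11*173 + 33 = 1936.
  i=5: a_5=1, p_5 = 1*9915 + 886 = 10801, q_5 = 1*1936 + 173 = 2109.
  i=6: a_6=4, p_6 = 4*10801 + 9915 = 53119, q_6 = 4*2109 + 1936 = 10372.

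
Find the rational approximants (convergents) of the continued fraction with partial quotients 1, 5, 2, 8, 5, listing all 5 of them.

Using the convergent recurrence p_i = a_i*p_{i-1} + p_{i-2}, q_i = a_i*q_{i-1} + q_{i-2} with p_{-2}=0, p_{-1}=1, q_{-2}=1, q_{-1}=0:
  i=0: a_0=1, p_0 = 1*1 + 0 = 1, q_0 = 1*0 + 1 = 1.
  i=1: a_1=5, p_1 = 5*1 + 1 = 6, q_1 = 5*1 + 0 = 5.
  i=2: a_2=2, p_2 = 2*6 + 1 = 13, q_2 = 2*5 + 1 = 11.
  i=3: a_3=8, p_3 = 8*13 + 6 = 110, q_3 = 8*11 + 5 = 93.
  i=4: a_4=5, p_4 = 5*110 + 13 = 563, q_4 = 5*93 + 11 = 476.

1/1, 6/5, 13/11, 110/93, 563/476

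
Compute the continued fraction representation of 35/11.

Run the Euclidean algorithm on 35 and 11; the successive quotients are the partial quotients a_0, a_1, ... (each step inverts the fractional part left over by the previous one):
  35 = 3*11 + 2, so a_0 = 3.
  11 = 5*2 + 1, so a_1 = 5.
  2 = 2*1 + 0, so a_2 = 2.
The remainder reaches 0 after 3 divisions, so the expansion has 3 partial quotients, read off in order.

[3; 5, 2]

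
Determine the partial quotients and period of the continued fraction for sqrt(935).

[30; (1, 1, 2, 1, 2, 1, 1, 60)]

Write x_i = (sqrt(935) + m_i)/d_i with (m_0, d_0) = (0, 1). a_0 = floor(sqrt(935)) = 30, since 30^2 = 900 <= 935 < 961 = 31^2.
Iterate m_{i+1} = d_i*a_i - m_i, d_{i+1} = (935 - m_{i+1}^2)/d_i, a_{i+1} = floor((a_0 + m_{i+1})/d_{i+1}):
  m_1 = 1*30 - 0 = 30, d_1 = (935 - 30^2)/1 = 35/1 = 35, a_1 = floor((30 + 30)/35) = 1.
  m_2 = 35*1 - 30 = 5, d_2 = (935 - 5^2)/35 = 910/35 = 26, a_2 = floor((30 + 5)/26) = 1.
  m_3 = 26*1 - 5 = 21, d_3 = (935 - 21^2)/26 = 494/26 = 19, a_3 = floor((30 + 21)/19) = 2.
  m_4 = 19*2 - 21 = 17, d_4 = (935 - 17^2)/19 = 646/19 = 34, a_4 = floor((30 + 17)/34) = 1.
  m_5 = 34*1 - 17 = 17, d_5 = (935 - 17^2)/34 = 646/34 = 19, a_5 = floor((30 + 17)/19) = 2.
  m_6 = 19*2 - 17 = 21, d_6 = (935 - 21^2)/19 = 494/19 = 26, a_6 = floor((30 + 21)/26) = 1.
  m_7 = 26*1 - 21 = 5, d_7 = (935 - 5^2)/26 = 910/26 = 35, a_7 = floor((30 + 5)/35) = 1.
  m_8 = 35*1 - 5 = 30, d_8 = (935 - 30^2)/35 = 35/35 = 1, a_8 = floor((30 + 30)/1) = 60.
  m_9 = 1*60 - 30 = 30, d_9 = (935 - 30^2)/1 = 35/1 = 35: (m_9, d_9) = (m_1, d_1) = (30, 35), so from here the quotients repeat a_1, ..., a_8; the period length is 8.
Hence the expansion of sqrt(935) is a_0 = 30 followed by the repeating block 1, 1, 2, 1, 2, 1, 1, 60 (period 8).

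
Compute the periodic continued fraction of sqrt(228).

Write x_i = (sqrt(228) + m_i)/d_i with (m_0, d_0) = (0, 1). a_0 = floor(sqrt(228)) = 15, since 15^2 = 225 <= 228 < 256 = 16^2.
Iterate m_{i+1} = d_i*a_i - m_i, d_{i+1} = (228 - m_{i+1}^2)/d_i, a_{i+1} = floor((a_0 + m_{i+1})/d_{i+1}):
  m_1 = 1*15 - 0 = 15, d_1 = (228 - 15^2)/1 = 3/1 = 3, a_1 = floor((15 + 15)/3) = 10.
  m_2 = 3*10 - 15 = 15, d_2 = (228 - 15^2)/3 = 3/3 = 1, a_2 = floor((15 + 15)/1) = 30.
  m_3 = 1*30 - 15 = 15, d_3 = (228 - 15^2)/1 = 3/1 = 3: (m_3, d_3) = (m_1, d_1) = (15, 3), so from here the quotients repeat a_1, a_2; the period length is 2.
Hence the expansion of sqrt(228) is a_0 = 15 followed by the repeating block 10, 30 (period 2).

[15; (10, 30)]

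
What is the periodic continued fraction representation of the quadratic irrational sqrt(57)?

[7; (1, 1, 4, 1, 1, 14)]

Write x_i = (sqrt(57) + m_i)/d_i with (m_0, d_0) = (0, 1). a_0 = floor(sqrt(57)) = 7, since 7^2 = 49 <= 57 < 64 = 8^2.
Iterate m_{i+1} = d_i*a_i - m_i, d_{i+1} = (57 - m_{i+1}^2)/d_i, a_{i+1} = floor((a_0 + m_{i+1})/d_{i+1}):
  m_1 = 1*7 - 0 = 7, d_1 = (57 - 7^2)/1 = 8/1 = 8, a_1 = floor((7 + 7)/8) = 1.
  m_2 = 8*1 - 7 = 1, d_2 = (57 - 1^2)/8 = 56/8 = 7, a_2 = floor((7 + 1)/7) = 1.
  m_3 = 7*1 - 1 = 6, d_3 = (57 - 6^2)/7 = 21/7 = 3, a_3 = floor((7 + 6)/3) = 4.
  m_4 = 3*4 - 6 = 6, d_4 = (57 - 6^2)/3 = 21/3 = 7, a_4 = floor((7 + 6)/7) = 1.
  m_5 = 7*1 - 6 = 1, d_5 = (57 - 1^2)/7 = 56/7 = 8, a_5 = floor((7 + 1)/8) = 1.
  m_6 = 8*1 - 1 = 7, d_6 = (57 - 7^2)/8 = 8/8 = 1, a_6 = floor((7 + 7)/1) = 14.
  m_7 = 1*14 - 7 = 7, d_7 = (57 - 7^2)/1 = 8/1 = 8: (m_7, d_7) = (m_1, d_1) = (7, 8), so from here the quotients repeat a_1, ..., a_6; the period length is 6.
Hence the expansion of sqrt(57) is a_0 = 7 followed by the repeating block 1, 1, 4, 1, 1, 14 (period 6).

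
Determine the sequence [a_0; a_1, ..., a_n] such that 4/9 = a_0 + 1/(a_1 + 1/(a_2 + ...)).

Run the Euclidean algorithm on 4 and 9; the successive quotients are the partial quotients a_0, a_1, ... (each step inverts the fractional part left over by the previous one):
  4 = 0*9 + 4, so a_0 = 0.
  9 = 2*4 + 1, so a_1 = 2.
  4 = 4*1 + 0, so a_2 = 4.
The remainder reaches 0 after 3 divisions, so the expansion has 3 partial quotients, read off in order.

[0; 2, 4]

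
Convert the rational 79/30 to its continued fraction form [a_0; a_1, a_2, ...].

[2; 1, 1, 1, 2, 1, 2]

Run the Euclidean algorithm on 79 and 30; the successive quotients are the partial quotients a_0, a_1, ... (each step inverts the fractional part left over by the previous one):
  79 = 2*30 + 19, so a_0 = 2.
  30 = 1*19 + 11, so a_1 = 1.
  19 = 1*11 + 8, so a_2 = 1.
  11 = 1*8 + 3, so a_3 = 1.
  8 = 2*3 + 2, so a_4 = 2.
  3 = 1*2 + 1, so a_5 = 1.
  2 = 2*1 + 0, so a_6 = 2.
The remainder reaches 0 after 7 divisions, so the expansion has 7 partial quotients, read off in order.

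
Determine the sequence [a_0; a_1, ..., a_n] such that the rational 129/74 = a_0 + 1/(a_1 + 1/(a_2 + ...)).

Run the Euclidean algorithm on 129 and 74; the successive quotients are the partial quotients a_0, a_1, ... (each step inverts the fractional part left over by the previous one):
  129 = 1*74 + 55, so a_0 = 1.
  74 = 1*55 + 19, so a_1 = 1.
  55 = 2*19 + 17, so a_2 = 2.
  19 = 1*17 + 2, so a_3 = 1.
  17 = 8*2 + 1, so a_4 = 8.
  2 = 2*1 + 0, so a_5 = 2.
The remainder reaches 0 after 6 divisions, so the expansion has 6 partial quotients, read off in order.

[1; 1, 2, 1, 8, 2]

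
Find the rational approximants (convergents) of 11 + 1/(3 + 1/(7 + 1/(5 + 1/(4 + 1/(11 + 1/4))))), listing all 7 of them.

Using the convergent recurrence p_i = a_i*p_{i-1} + p_{i-2}, q_i = a_i*q_{i-1} + q_{i-2} with p_{-2}=0, p_{-1}=1, q_{-2}=1, q_{-1}=0:
  i=0: a_0=11, p_0 = 11*1 + 0 = 11, q_0 = 11*0 + 1 = 1.
  i=1: a_1=3, p_1 = 3*11 + 1 = 34, q_1 = 3*1 + 0 = 3.
  i=2: a_2=7, p_2 = 7*34 + 11 = 249, q_2 = 7*3 + 1 = 22.
  i=3: a_3=5, p_3 = 5*249 + 34 = 1279, q_3 = 5*22 + 3 = 113.
  i=4: a_4=4, p_4 = 4*1279 + 249 = 5365, q_4 = 4*113 + 22 = 474.
  i=5: a_5=11, p_5 = 11*5365 + 1279 = 60294, q_5 = 11*474 + 113 = 5327.
  i=6: a_6=4, p_6 = 4*60294 + 5365 = 246541, q_6 = 4*5327 + 474 = 21782.

11/1, 34/3, 249/22, 1279/113, 5365/474, 60294/5327, 246541/21782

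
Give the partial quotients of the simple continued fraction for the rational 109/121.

[0; 1, 9, 12]

Run the Euclidean algorithm on 109 and 121; the successive quotients are the partial quotients a_0, a_1, ... (each step inverts the fractional part left over by the previous one):
  109 = 0*121 + 109, so a_0 = 0.
  121 = 1*109 + 12, so a_1 = 1.
  109 = 9*12 + 1, so a_2 = 9.
  12 = 12*1 + 0, so a_3 = 12.
The remainder reaches 0 after 4 divisions, so the expansion has 4 partial quotients, read off in order.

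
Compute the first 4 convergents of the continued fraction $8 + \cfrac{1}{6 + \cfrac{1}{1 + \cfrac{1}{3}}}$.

8/1, 49/6, 57/7, 220/27

Using the convergent recurrence p_i = a_i*p_{i-1} + p_{i-2}, q_i = a_i*q_{i-1} + q_{i-2} with p_{-2}=0, p_{-1}=1, q_{-2}=1, q_{-1}=0:
  i=0: a_0=8, p_0 = 8*1 + 0 = 8, q_0 = 8*0 + 1 = 1.
  i=1: a_1=6, p_1 = 6*8 + 1 = 49, q_1 = 6*1 + 0 = 6.
  i=2: a_2=1, p_2 = 1*49 + 8 = 57, q_2 = 1*6 + 1 = 7.
  i=3: a_3=3, p_3 = 3*57 + 49 = 220, q_3 = 3*7 + 6 = 27.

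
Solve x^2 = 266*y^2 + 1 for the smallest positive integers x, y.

(x, y) = (685, 42)

First expand sqrt(266) as a continued fraction. With x_i = (sqrt(266) + m_i)/d_i and (m_0, d_0) = (0, 1): a_0 = floor(sqrt(266)) = 16, since 16^2 = 256 <= 266 < 289 = 17^2.
Iterate m_{i+1} = d_i*a_i - m_i, d_{i+1} = (266 - m_{i+1}^2)/d_i, a_{i+1} = floor((a_0 + m_{i+1})/d_{i+1}):
  m_1 = 1*16 - 0 = 16, d_1 = (266 - 16^2)/1 = 10/1 = 10, a_1 = floor((16 + 16)/10) = 3.
  m_2 = 10*3 - 16 = 14, d_2 = (266 - 14^2)/10 = 70/10 = 7, a_2 = floor((16 + 14)/7) = 4.
  m_3 = 7*4 - 14 = 14, d_3 = (266 - 14^2)/7 = 70/7 = 10, a_3 = floor((16 + 14)/10) = 3.
  m_4 = 10*3 - 14 = 16, d_4 = (266 - 16^2)/10 = 10/10 = 1, a_4 = floor((16 + 16)/1) = 32.
  m_5 = 1*32 - 16 = 16, d_5 = (266 - 16^2)/1 = 10/1 = 10: (m_5, d_5) = (m_1, d_1) = (16, 10), so from here the quotients repeat a_1, ..., a_4; the period length is 4.
So sqrt(266) = [16; (3, 4, 3, 32)] with period length k = 4.
k is even, so the fundamental solution of x^2 - 266y^2 = 1 is (p_{k-1}, q_{k-1}) = (p_3, q_3); compute convergents through index 3.
Convergents (p_i = a_i*p_{i-1} + p_{i-2}, q_i = a_i*q_{i-1} + q_{i-2} with p_{-2}=0, p_{-1}=1, q_{-2}=1, q_{-1}=0):
  i=0: a_0=16, p_0 = 16*1 + 0 = 16, q_0 = 16*0 + 1 = 1.
  i=1: a_1=3, p_1 = 3*16 + 1 = 49, q_1 = 3*1 + 0 = 3.
  i=2: a_2=4, p_2 = 4*49 + 16 = 212, q_2 = 4*3 + 1 = 13.
  i=3: a_3=3, p_3 = 3*212 + 49 = 685, q_3 = 3*13 + 3 = 42.
Check: 685^2 - 266*42^2 = 469225 - 469224 = 1, so (x, y) = (685, 42) solves the equation, and by the theorem it is the least positive solution.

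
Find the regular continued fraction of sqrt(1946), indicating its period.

[44; (8, 1, 4, 3, 3, 12, 3, 3, 4, 1, 8, 88)]

Write x_i = (sqrt(1946) + m_i)/d_i with (m_0, d_0) = (0, 1). a_0 = floor(sqrt(1946)) = 44, since 44^2 = 1936 <= 1946 < 2025 = 45^2.
Iterate m_{i+1} = d_i*a_i - m_i, d_{i+1} = (1946 - m_{i+1}^2)/d_i, a_{i+1} = floor((a_0 + m_{i+1})/d_{i+1}):
  m_1 = 1*44 - 0 = 44, d_1 = (1946 - 44^2)/1 = 10/1 = 10, a_1 = floor((44 + 44)/10) = 8.
  m_2 = 10*8 - 44 = 36, d_2 = (1946 - 36^2)/10 = 650/10 = 65, a_2 = floor((44 + 36)/65) = 1.
  m_3 = 65*1 - 36 = 29, d_3 = (1946 - 29^2)/65 = 1105/65 = 17, a_3 = floor((44 + 29)/17) = 4.
  m_4 = 17*4 - 29 = 39, d_4 = (1946 - 39^2)/17 = 425/17 = 25, a_4 = floor((44 + 39)/25) = 3.
  m_5 = 25*3 - 39 = 36, d_5 = (1946 - 36^2)/25 = 650/25 = 26, a_5 = floor((44 + 36)/26) = 3.
  m_6 = 26*3 - 36 = 42, d_6 = (1946 - 42^2)/26 = 182/26 = 7, a_6 = floor((44 + 42)/7) = 12.
  m_7 = 7*12 - 42 = 42, d_7 = (1946 - 42^2)/7 = 182/7 = 26, a_7 = floor((44 + 42)/26) = 3.
  m_8 = 26*3 - 42 = 36, d_8 = (1946 - 36^2)/26 = 650/26 = 25, a_8 = floor((44 + 36)/25) = 3.
  m_9 = 25*3 - 36 = 39, d_9 = (1946 - 39^2)/25 = 425/25 = 17, a_9 = floor((44 + 39)/17) = 4.
  m_10 = 17*4 - 39 = 29, d_10 = (1946 - 29^2)/17 = 1105/17 = 65, a_10 = floor((44 + 29)/65) = 1.
  m_11 = 65*1 - 29 = 36, d_11 = (1946 - 36^2)/65 = 650/65 = 10, a_11 = floor((44 + 36)/10) = 8.
  m_12 = 10*8 - 36 = 44, d_12 = (1946 - 44^2)/10 = 10/10 = 1, a_12 = floor((44 + 44)/1) = 88.
  m_13 = 1*88 - 44 = 44, d_13 = (1946 - 44^2)/1 = 10/1 = 10: (m_13, d_13) = (m_1, d_1) = (44, 10), so from here the quotients repeat a_1, ..., a_12; the period length is 12.
Hence the expansion of sqrt(1946) is a_0 = 44 followed by the repeating block 8, 1, 4, 3, 3, 12, 3, 3, 4, 1, 8, 88 (period 12).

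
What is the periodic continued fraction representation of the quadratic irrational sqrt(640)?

Write x_i = (sqrt(640) + m_i)/d_i with (m_0, d_0) = (0, 1). a_0 = floor(sqrt(640)) = 25, since 25^2 = 625 <= 640 < 676 = 26^2.
Iterate m_{i+1} = d_i*a_i - m_i, d_{i+1} = (640 - m_{i+1}^2)/d_i, a_{i+1} = floor((a_0 + m_{i+1})/d_{i+1}):
  m_1 = 1*25 - 0 = 25, d_1 = (640 - 25^2)/1 = 15/1 = 15, a_1 = floor((25 + 25)/15) = 3.
  m_2 = 15*3 - 25 = 20, d_2 = (640 - 20^2)/15 = 240/15 = 16, a_2 = floor((25 + 20)/16) = 2.
  m_3 = 16*2 - 20 = 12, d_3 = (640 - 12^2)/16 = 496/16 = 31, a_3 = floor((25 + 12)/31) = 1.
  m_4 = 31*1 - 12 = 19, d_4 = (640 - 19^2)/31 = 279/31 = 9, a_4 = floor((25 + 19)/9) = 4.
  m_5 = 9*4 - 19 = 17, d_5 = (640 - 17^2)/9 = 351/9 = 39, a_5 = floor((25 + 17)/39) = 1.
  m_6 = 39*1 - 17 = 22, d_6 = (640 - 22^2)/39 = 156/39 = 4, a_6 = floor((25 + 22)/4) = 11.
  m_7 = 4*11 - 22 = 22, d_7 = (640 - 22^2)/4 = 156/4 = 39, a_7 = floor((25 + 22)/39) = 1.
  m_8 = 39*1 - 22 = 17, d_8 = (640 - 17^2)/39 = 351/39 = 9, a_8 = floor((25 + 17)/9) = 4.
  m_9 = 9*4 - 17 = 19, d_9 = (640 - 19^2)/9 = 279/9 = 31, a_9 = floor((25 + 19)/31) = 1.
  m_10 = 31*1 - 19 = 12, d_10 = (640 - 12^2)/31 = 496/31 = 16, a_10 = floor((25 + 12)/16) = 2.
  m_11 = 16*2 - 12 = 20, d_11 = (640 - 20^2)/16 = 240/16 = 15, a_11 = floor((25 + 20)/15) = 3.
  m_12 = 15*3 - 20 = 25, d_12 = (640 - 25^2)/15 = 15/15 = 1, a_12 = floor((25 + 25)/1) = 50.
  m_13 = 1*50 - 25 = 25, d_13 = (640 - 25^2)/1 = 15/1 = 15: (m_13, d_13) = (m_1, d_1) = (25, 15), so from here the quotients repeat a_1, ..., a_12; the period length is 12.
Hence the expansion of sqrt(640) is a_0 = 25 followed by the repeating block 3, 2, 1, 4, 1, 11, 1, 4, 1, 2, 3, 50 (period 12).

[25; (3, 2, 1, 4, 1, 11, 1, 4, 1, 2, 3, 50)]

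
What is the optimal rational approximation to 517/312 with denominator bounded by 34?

Expand x = 517/312 as a continued fraction with the Euclidean algorithm:
  517 = 1*312 + 205, so a_0 = 1.
  312 = 1*205 + 107, so a_1 = 1.
  205 = 1*107 + 98, so a_2 = 1.
  107 = 1*98 + 9, so a_3 = 1.
  98 = 10*9 + 8, so a_4 = 10.
  9 = 1*8 + 1, so a_5 = 1.
  8 = 8*1 + 0, so a_6 = 8.
so x = [1; 1, 1, 1, 10, 1, 8].
Convergents (p_i = a_i*p_{i-1} + p_{i-2}, q_i = a_i*q_{i-1} + q_{i-2} with p_{-2}=0, p_{-1}=1, q_{-2}=1, q_{-1}=0), until the denominator exceeds 34:
  i=0: a_0=1, p_0 = 1*1 + 0 = 1, q_0 = 1*0 + 1 = 1.
  i=1: a_1=1, p_1 = 1*1 + 1 = 2, q_1 = 1*1 + 0 = 1.
  i=2: a_2=1, p_2 = 1*2 + 1 = 3, q_2 = 1*1 + 1 = 2.
  i=3: a_3=1, p_3 = 1*3 + 2 = 5, q_3 = 1*2 + 1 = 3.
  i=4: a_4=10, p_4 = 10*5 + 3 = 53, q_4 = 10*3 + 2 = 32.
  i=5: a_5=1, p_5 = 1*53 + 5 = 58, q_5 = 1*32 + 3 = 35.
q_5 = 35 > 34, so the last convergent with denominator <= 34 is p_4/q_4 = 53/32.
The closest fraction with denominator <= 34 is either p_4/q_4 or the intermediate fraction (k*p_4 + p_3)/(k*q_4 + q_3) with the largest k >= 1 whose denominator stays <= 34; these approach x as k grows, and every other convergent or intermediate fraction in range is farther away.
Largest k: floor((34 - q_3)/q_4) = floor((34 - 3)/32) = 0.
Since k = 0, no intermediate fraction beyond p_4/q_4 has denominator <= 34, so the convergent 53/32 is the closest (its error is |517*32 - 53*312|/(312*32) = 8/9984).

53/32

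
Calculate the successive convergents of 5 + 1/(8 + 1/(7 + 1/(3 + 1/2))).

Using the convergent recurrence p_i = a_i*p_{i-1} + p_{i-2}, q_i = a_i*q_{i-1} + q_{i-2} with p_{-2}=0, p_{-1}=1, q_{-2}=1, q_{-1}=0:
  i=0: a_0=5, p_0 = 5*1 + 0 = 5, q_0 = 5*0 + 1 = 1.
  i=1: a_1=8, p_1 = 8*5 + 1 = 41, q_1 = 8*1 + 0 = 8.
  i=2: a_2=7, p_2 = 7*41 + 5 = 292, q_2 = 7*8 + 1 = 57.
  i=3: a_3=3, p_3 = 3*292 + 41 = 917, q_3 = 3*57 + 8 = 179.
  i=4: a_4=2, p_4 = 2*917 + 292 = 2126, q_4 = 2*179 + 57 = 415.

5/1, 41/8, 292/57, 917/179, 2126/415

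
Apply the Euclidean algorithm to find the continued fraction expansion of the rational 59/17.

Run the Euclidean algorithm on 59 and 17; the successive quotients are the partial quotients a_0, a_1, ... (each step inverts the fractional part left over by the previous one):
  59 = 3*17 + 8, so a_0 = 3.
  17 = 2*8 + 1, so a_1 = 2.
  8 = 8*1 + 0, so a_2 = 8.
The remainder reaches 0 after 3 divisions, so the expansion has 3 partial quotients, read off in order.

[3; 2, 8]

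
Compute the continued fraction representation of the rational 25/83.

Run the Euclidean algorithm on 25 and 83; the successive quotients are the partial quotients a_0, a_1, ... (each step inverts the fractional part left over by the previous one):
  25 = 0*83 + 25, so a_0 = 0.
  83 = 3*25 + 8, so a_1 = 3.
  25 = 3*8 + 1, so a_2 = 3.
  8 = 8*1 + 0, so a_3 = 8.
The remainder reaches 0 after 4 divisions, so the expansion has 4 partial quotients, read off in order.

[0; 3, 3, 8]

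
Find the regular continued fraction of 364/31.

Run the Euclidean algorithm on 364 and 31; the successive quotients are the partial quotients a_0, a_1, ... (each step inverts the fractional part left over by the previous one):
  364 = 11*31 + 23, so a_0 = 11.
  31 = 1*23 + 8, so a_1 = 1.
  23 = 2*8 + 7, so a_2 = 2.
  8 = 1*7 + 1, so a_3 = 1.
  7 = 7*1 + 0, so a_4 = 7.
The remainder reaches 0 after 5 divisions, so the expansion has 5 partial quotients, read off in order.

[11; 1, 2, 1, 7]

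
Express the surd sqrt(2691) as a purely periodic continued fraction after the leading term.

[51; (1, 6, 1, 102)]

Write x_i = (sqrt(2691) + m_i)/d_i with (m_0, d_0) = (0, 1). a_0 = floor(sqrt(2691)) = 51, since 51^2 = 2601 <= 2691 < 2704 = 52^2.
Iterate m_{i+1} = d_i*a_i - m_i, d_{i+1} = (2691 - m_{i+1}^2)/d_i, a_{i+1} = floor((a_0 + m_{i+1})/d_{i+1}):
  m_1 = 1*51 - 0 = 51, d_1 = (2691 - 51^2)/1 = 90/1 = 90, a_1 = floor((51 + 51)/90) = 1.
  m_2 = 90*1 - 51 = 39, d_2 = (2691 - 39^2)/90 = 1170/90 = 13, a_2 = floor((51 + 39)/13) = 6.
  m_3 = 13*6 - 39 = 39, d_3 = (2691 - 39^2)/13 = 1170/13 = 90, a_3 = floor((51 + 39)/90) = 1.
  m_4 = 90*1 - 39 = 51, d_4 = (2691 - 51^2)/90 = 90/90 = 1, a_4 = floor((51 + 51)/1) = 102.
  m_5 = 1*102 - 51 = 51, d_5 = (2691 - 51^2)/1 = 90/1 = 90: (m_5, d_5) = (m_1, d_1) = (51, 90), so from here the quotients repeat a_1, ..., a_4; the period length is 4.
Hence the expansion of sqrt(2691) is a_0 = 51 followed by the repeating block 1, 6, 1, 102 (period 4).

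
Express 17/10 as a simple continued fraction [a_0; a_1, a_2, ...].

[1; 1, 2, 3]

Run the Euclidean algorithm on 17 and 10; the successive quotients are the partial quotients a_0, a_1, ... (each step inverts the fractional part left over by the previous one):
  17 = 1*10 + 7, so a_0 = 1.
  10 = 1*7 + 3, so a_1 = 1.
  7 = 2*3 + 1, so a_2 = 2.
  3 = 3*1 + 0, so a_3 = 3.
The remainder reaches 0 after 4 divisions, so the expansion has 4 partial quotients, read off in order.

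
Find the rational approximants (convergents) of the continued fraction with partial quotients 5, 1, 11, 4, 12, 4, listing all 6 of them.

5/1, 6/1, 71/12, 290/49, 3551/600, 14494/2449

Using the convergent recurrence p_i = a_i*p_{i-1} + p_{i-2}, q_i = a_i*q_{i-1} + q_{i-2} with p_{-2}=0, p_{-1}=1, q_{-2}=1, q_{-1}=0:
  i=0: a_0=5, p_0 = 5*1 + 0 = 5, q_0 = 5*0 + 1 = 1.
  i=1: a_1=1, p_1 = 1*5 + 1 = 6, q_1 = 1*1 + 0 = 1.
  i=2: a_2=11, p_2 = 11*6 + 5 = 71, q_2 = 11*1 + 1 = 12.
  i=3: a_3=4, p_3 = 4*71 + 6 = 290, q_3 = 4*12 + 1 = 49.
  i=4: a_4=12, p_4 = 12*290 + 71 = 3551, q_4 = 12*49 + 12 = 600.
  i=5: a_5=4, p_5 = 4*3551 + 290 = 14494, q_5 = 4*600 + 49 = 2449.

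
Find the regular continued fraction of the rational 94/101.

Run the Euclidean algorithm on 94 and 101; the successive quotients are the partial quotients a_0, a_1, ... (each step inverts the fractional part left over by the previous one):
  94 = 0*101 + 94, so a_0 = 0.
  101 = 1*94 + 7, so a_1 = 1.
  94 = 13*7 + 3, so a_2 = 13.
  7 = 2*3 + 1, so a_3 = 2.
  3 = 3*1 + 0, so a_4 = 3.
The remainder reaches 0 after 5 divisions, so the expansion has 5 partial quotients, read off in order.

[0; 1, 13, 2, 3]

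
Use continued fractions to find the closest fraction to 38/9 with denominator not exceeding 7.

Expand x = 38/9 as a continued fraction with the Euclidean algorithm:
  38 = 4*9 + 2, so a_0 = 4.
  9 = 4*2 + 1, so a_1 = 4.
  2 = 2*1 + 0, so a_2 = 2.
so x = [4; 4, 2].
Convergents (p_i = a_i*p_{i-1} + p_{i-2}, q_i = a_i*q_{i-1} + q_{i-2} with p_{-2}=0, p_{-1}=1, q_{-2}=1, q_{-1}=0), until the denominator exceeds 7:
  i=0: a_0=4, p_0 = 4*1 + 0 = 4, q_0 = 4*0 + 1 = 1.
  i=1: a_1=4, p_1 = 4*4 + 1 = 17, q_1 = 4*1 + 0 = 4.
  i=2: a_2=2, p_2 = 2*17 + 4 = 38, q_2 = 2*4 + 1 = 9.
q_2 = 9 > 7, so the last convergent with denominator <= 7 is p_1/q_1 = 17/4.
The closest fraction with denominator <= 7 is either p_1/q_1 or the intermediate fraction (k*p_1 + p_0)/(k*q_1 + q_0) with the largest k >= 1 whose denominator stays <= 7; these approach x as k grows, and every other convergent or intermediate fraction in range is farther away.
Largest k: floor((7 - q_0)/q_1) = floor((7 - 1)/4) = 1.
That gives (1*17 + 4)/(1*4 + 1) = 21/5.
Compare the errors: |x - 17/4| = |38*4 - 17*9|/(9*4) = 1/36, and |x - 21/5| = |38*5 - 21*9|/(9*5) = 1/45.
Cross-multiplying, 1*36 = 36 < 45 = 1*45, so 1/45 is smaller: the intermediate fraction 21/5 is closer to x than 17/4.

21/5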